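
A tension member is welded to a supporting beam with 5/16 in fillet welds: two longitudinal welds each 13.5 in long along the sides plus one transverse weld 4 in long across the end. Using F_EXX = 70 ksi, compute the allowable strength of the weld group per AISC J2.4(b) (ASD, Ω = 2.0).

t_e = 0.707 × 0.3125 = 0.2209 in.
R_nwl = 0.6 × 70 × 0.2209 × 27 = 250.5 kips (longitudinal, 2 welds).
R_nwt = 0.6 × 70 × 0.2209 × 4 = 37.12 kips (transverse, base value).
(i) R_nwl + R_nwt = 287.7 kips; (ii) 0.85 R_nwl + 1.5 R_nwt = 268.6 kips.
R_n = max = 287.7 kips [governs: (i)]; R_n/Ω = 143.8 kips.

R_n/Ω ≈ 144 kips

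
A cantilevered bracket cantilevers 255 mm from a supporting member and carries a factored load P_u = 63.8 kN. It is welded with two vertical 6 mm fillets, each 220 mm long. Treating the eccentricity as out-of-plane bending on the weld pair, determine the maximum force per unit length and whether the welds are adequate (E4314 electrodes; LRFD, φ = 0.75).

E43XX → F_EXX = 430 MPa.
L_w = 2 × 220 = 440 mm; section modulus (unit throat) S = 2 × L²/6 = 16130 mm².
Direct shear f_v = P/L_w = 63.8×10³/440 = 145 N/mm.
Moment M = P × e = 63.8×10³ × 255 = 16269000 N·mm; bending f_b = M/S = 1008 N/mm.
f_max = √(f_v² + f_b²) = √(145² + 1008²) = 1019 N/mm.
φr_n = 0.75 × 0.6 × 430 × (0.707 × 6) = 820.8 N/mm → NOT adequate.

f_max ≈ 1020 N/mm; NOT adequate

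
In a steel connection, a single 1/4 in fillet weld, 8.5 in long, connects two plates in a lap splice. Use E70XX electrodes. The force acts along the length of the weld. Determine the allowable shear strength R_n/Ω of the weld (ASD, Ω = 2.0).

R_n/Ω ≈ 31.5 kips

E70XX → F_EXX = 70 ksi.
Effective throat t_e = 0.707 × 0.25 = 0.1767 in.
Total length L = 8.5 in; A_we = 0.1767 × 8.5 = 1.502 in².
F_nw = 0.6 F_EXX = 0.6 × 70 = 42 ksi.
R_n = 42 × 1.502 = 63.1 kips; R_n/Ω = 63.1/2.0 = 31.55 kips.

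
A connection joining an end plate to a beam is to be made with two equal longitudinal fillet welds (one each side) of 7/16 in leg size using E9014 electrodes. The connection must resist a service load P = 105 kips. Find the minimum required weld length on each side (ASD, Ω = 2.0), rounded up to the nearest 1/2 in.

E90XX → F_EXX = 90 ksi.
Throat t_e = 0.707 × 0.4375 = 0.3093 in.
r_n/Ω = (0.6 × 90 × 0.3093) / 2.0 = 8.351 kip/in.
L_req = P / (r_n/Ω) = 105 / 8.351 = 12.57 in total.
Per side: 12.57 / 2 = 6.286 in.
Round up → use L = 6.5 in on each side.

L = 6.5 in on each side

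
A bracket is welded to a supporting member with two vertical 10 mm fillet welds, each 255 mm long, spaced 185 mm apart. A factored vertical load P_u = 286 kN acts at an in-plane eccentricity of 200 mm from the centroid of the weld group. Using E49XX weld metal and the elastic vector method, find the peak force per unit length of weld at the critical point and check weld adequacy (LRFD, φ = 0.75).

E49XX → F_EXX = 490 MPa.
Total weld length L_w = 510 mm. Treat welds as unit-width lines.
Polar moment about centroid: J = 2[d³/12 + d(b/2)²] = 2[255³/12 + 255×92.5²] = 7127000 mm³.
Direct shear f_v = P/L_w = 286×10³ / 510 = 560.8 N/mm (vertical).
Torsion M = P·e = 286×10³ × 200 = 57200000 N·mm.
Critical point at (x, y) = (92.5, 127.5) from centroid. f_tx = M·y/J = 1023 N/mm; f_ty = M·x/J = 742.4 N/mm.
Resultant f_max = √[f_tx² + (f_v + f_ty)²] = √[1023² + (560.8 + 742.4)²] = 1657 N/mm.
Capacity per unit length: φr_n = 0.75 × 0.6 × 490 × (0.707 × 10) = 1559 N/mm.
1657 > 1559 → NOT adequate.

f_max ≈ 1660 N/mm; NOT adequate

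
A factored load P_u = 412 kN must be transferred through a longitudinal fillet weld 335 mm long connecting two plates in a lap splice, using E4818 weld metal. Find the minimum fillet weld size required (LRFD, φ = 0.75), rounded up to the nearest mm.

w = 9 mm

E48XX → F_EXX = 480 MPa.
Total weld length L = 335 mm.
Required throat t_e = P_u / (φ × 0.6 F_EXX × L) = 412 / (0.75 × 0.6 × 480 × 335 × 10⁻³) = 5.694 mm.
Required leg w = t_e / 0.707 = 8.053 mm → use 9 mm.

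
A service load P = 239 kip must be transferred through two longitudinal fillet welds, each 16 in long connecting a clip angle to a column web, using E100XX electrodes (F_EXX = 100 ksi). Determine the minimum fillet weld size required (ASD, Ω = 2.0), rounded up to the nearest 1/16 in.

Total weld length L = 32 in.
Required throat t_e = P × Ω / (0.6 F_EXX × L) = 239 × 2.0 / (0.6 × 100 × 32) = 0.249 in.
Required leg w = t_e / 0.707 = 0.3521 in → use 3/8 in.

w = 3/8 in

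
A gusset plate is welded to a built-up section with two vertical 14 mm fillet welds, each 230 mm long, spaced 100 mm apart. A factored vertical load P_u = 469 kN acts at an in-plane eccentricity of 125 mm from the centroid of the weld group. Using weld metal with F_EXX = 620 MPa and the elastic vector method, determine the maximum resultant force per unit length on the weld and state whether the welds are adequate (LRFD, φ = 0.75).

f_max ≈ 2880 N/mm; NOT adequate

Total weld length L_w = 460 mm. Treat welds as unit-width lines.
Polar moment about centroid: J = 2[d³/12 + d(b/2)²] = 2[230³/12 + 230×50²] = 3178000 mm³.
Direct shear f_v = P/L_w = 469×10³ / 460 = 1020 N/mm (vertical).
Torsion M = P·e = 469×10³ × 125 = 58625000 N·mm.
Critical point at (x, y) = (50, 115) from centroid. f_tx = M·y/J = 2122 N/mm; f_ty = M·x/J = 922.4 N/mm.
Resultant f_max = √[f_tx² + (f_v + f_ty)²] = √[2122² + (1020 + 922.4)²] = 2876 N/mm.
Capacity per unit length: φr_n = 0.75 × 0.6 × 620 × (0.707 × 14) = 2762 N/mm.
2876 > 2762 → NOT adequate.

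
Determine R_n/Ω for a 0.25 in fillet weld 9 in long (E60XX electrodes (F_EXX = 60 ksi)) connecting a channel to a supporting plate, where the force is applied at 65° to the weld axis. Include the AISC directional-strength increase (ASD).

t_e = 0.707 × 0.25 = 0.1767 in; A_we = 0.1767 × 9 = 1.591 in².
Directional factor: 1.0 + 0.5 sin^1.5(65°) = 1.431.
F_nw = 0.6 × 60 × 1.431 = 51.53 ksi.
R_n/Ω = (51.53 × 1.591) / 2.0 = 40.99 kip.

R_n/Ω ≈ 41 kip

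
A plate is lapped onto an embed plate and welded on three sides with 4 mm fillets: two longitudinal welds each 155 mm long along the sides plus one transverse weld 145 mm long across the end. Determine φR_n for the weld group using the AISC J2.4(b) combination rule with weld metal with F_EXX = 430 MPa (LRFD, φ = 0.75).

φR_n ≈ 263 kN

t_e = 0.707 × 4 = 2.828 mm.
R_nwl = 0.6 × 430 × 2.828 × 310 × 10⁻³ = 226.2 kN (longitudinal, 2 welds).
R_nwt = 0.6 × 430 × 2.828 × 145 × 10⁻³ = 105.8 kN (transverse, base value).
(i) R_nwl + R_nwt = 332 kN; (ii) 0.85 R_nwl + 1.5 R_nwt = 350.9 kN.
R_n = max = 350.9 kN [governs: (ii)]; φR_n = 263.2 kN.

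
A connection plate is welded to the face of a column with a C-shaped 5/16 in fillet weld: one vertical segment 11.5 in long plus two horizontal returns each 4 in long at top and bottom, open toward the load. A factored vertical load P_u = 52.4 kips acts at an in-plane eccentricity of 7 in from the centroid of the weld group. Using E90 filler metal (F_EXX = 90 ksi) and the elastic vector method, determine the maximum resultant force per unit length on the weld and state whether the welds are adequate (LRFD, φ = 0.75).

f_max ≈ 7.41 kip/in; adequate

Total weld length L_w = 19.5 in. Treat welds as unit-width lines.
Centroid: x̄ = 2×4×2 / 19.5 = 0.8205 in from the vertical weld.
Polar moment about centroid: J = I_x + I_y = [11.5³/12 + 2×4×5.75²] + [11.5×0.8205² + 2(4³/12 + 4×1.179²)] = 420.8 in³.
Direct shear f_v = P/L_w = 52.4 / 19.5 = 2.687 kip/in (vertical).
Torsion M = P·e = 52.4 × 7 = 366.8 kip·in.
Critical point at (x, y) = (3.179, 5.75) from centroid. f_tx = M·y/J = 5.012 kip/in; f_ty = M·x/J = 2.772 kip/in.
Resultant f_max = √[f_tx² + (f_v + f_ty)²] = √[5.012² + (2.687 + 2.772)²] = 7.411 kip/in.
Capacity per unit length: φr_n = 0.75 × 0.6 × 90 × (0.707 × 0.3125) = 8.948 kip/in.
7.411 ≤ 8.948 → adequate.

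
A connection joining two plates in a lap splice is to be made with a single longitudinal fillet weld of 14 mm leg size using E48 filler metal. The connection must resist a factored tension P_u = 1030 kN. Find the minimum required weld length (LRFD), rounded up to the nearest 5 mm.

E48XX → F_EXX = 480 MPa.
Throat t_e = 0.707 × 14 = 9.898 mm.
φr_n = 0.75 × 0.6 × 480 × 9.898 × 10⁻³ = 2.138 kN/mm.
L_req = P_u / φr_n = 1030 / 2.138 = 481.8 mm total.
Round up → use L = 485 mm.

L = 485 mm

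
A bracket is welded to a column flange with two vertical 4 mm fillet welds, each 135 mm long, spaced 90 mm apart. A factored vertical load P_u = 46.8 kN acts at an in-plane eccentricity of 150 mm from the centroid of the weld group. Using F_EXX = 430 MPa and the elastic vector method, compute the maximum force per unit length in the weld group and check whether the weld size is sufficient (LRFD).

Total weld length L_w = 270 mm. Treat welds as unit-width lines.
Polar moment about centroid: J = 2[d³/12 + d(b/2)²] = 2[135³/12 + 135×45²] = 956800 mm³.
Direct shear f_v = P/L_w = 46.8×10³ / 270 = 173.3 N/mm (vertical).
Torsion M = P·e = 46.8×10³ × 150 = 7020000 N·mm.
Critical point at (x, y) = (45, 67.5) from centroid. f_tx = M·y/J = 495.2 N/mm; f_ty = M·x/J = 330.2 N/mm.
Resultant f_max = √[f_tx² + (f_v + f_ty)²] = √[495.2² + (173.3 + 330.2)²] = 706.2 N/mm.
Capacity per unit length: φr_n = 0.75 × 0.6 × 430 × (0.707 × 4) = 547.2 N/mm.
706.2 > 547.2 → NOT adequate.

f_max ≈ 706 N/mm; NOT adequate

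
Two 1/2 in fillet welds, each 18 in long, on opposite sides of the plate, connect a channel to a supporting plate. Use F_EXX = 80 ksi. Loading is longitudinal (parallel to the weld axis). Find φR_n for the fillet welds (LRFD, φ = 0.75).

Effective throat t_e = 0.707 × 0.5 = 0.3535 in.
Total length L = 36 in; A_we = 0.3535 × 36 = 12.73 in².
F_nw = 0.6 F_EXX = 0.6 × 80 = 48 ksi.
φR_n = 0.75 × 48 × 12.73 = 458.1 kips.

φR_n ≈ 458 kips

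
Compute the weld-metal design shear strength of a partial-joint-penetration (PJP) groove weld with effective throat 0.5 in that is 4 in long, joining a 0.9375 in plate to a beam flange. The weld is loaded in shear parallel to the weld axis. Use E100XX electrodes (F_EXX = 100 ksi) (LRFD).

Effective throat (given) t_e = 0.5 in.
A_we = 0.5 × 4 = 2 in².
F_nw = 0.6 F_EXX = 60 ksi.
φR_n = 0.75 × 60 × 2 = 90 kip.

φR_n ≈ 90 kip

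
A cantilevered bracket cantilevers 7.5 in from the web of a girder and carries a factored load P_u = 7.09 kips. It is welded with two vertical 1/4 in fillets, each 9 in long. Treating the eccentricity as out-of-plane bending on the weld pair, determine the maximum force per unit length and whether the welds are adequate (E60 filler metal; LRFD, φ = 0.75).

f_max ≈ 2.01 kip/in; adequate

E60XX → F_EXX = 60 ksi.
L_w = 2 × 9 = 18 in; section modulus (unit throat) S = 2 × L²/6 = 27 in².
Direct shear f_v = P/L_w = 7.09/18 = 0.3939 kip/in.
Moment M = P × e = 7.09 × 7.5 = 53.175 kip·in; bending f_b = M/S = 1.969 kip/in.
f_max = √(f_v² + f_b²) = √(0.3939² + 1.969²) = 2.008 kip/in.
φr_n = 0.75 × 0.6 × 60 × (0.707 × 0.25) = 4.772 kip/in → adequate.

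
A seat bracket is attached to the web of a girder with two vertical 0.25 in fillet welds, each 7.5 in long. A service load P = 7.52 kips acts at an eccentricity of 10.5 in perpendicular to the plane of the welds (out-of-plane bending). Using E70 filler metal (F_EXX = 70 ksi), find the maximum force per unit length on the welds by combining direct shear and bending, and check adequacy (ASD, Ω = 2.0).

f_max ≈ 4.24 kip/in; NOT adequate

L_w = 2 × 7.5 = 15 in; section modulus (unit throat) S = 2 × L²/6 = 18.75 in².
Direct shear f_v = P/L_w = 7.52/15 = 0.5013 kip/in.
Moment M = P × e = 7.52 × 10.5 = 78.96 kip·in; bending f_b = M/S = 4.211 kip/in.
f_max = √(f_v² + f_b²) = √(0.5013² + 4.211²) = 4.241 kip/in.
r_n/Ω = (1/2.0) × 0.6 × 70 × (0.707 × 0.25) = 3.712 kip/in → NOT adequate.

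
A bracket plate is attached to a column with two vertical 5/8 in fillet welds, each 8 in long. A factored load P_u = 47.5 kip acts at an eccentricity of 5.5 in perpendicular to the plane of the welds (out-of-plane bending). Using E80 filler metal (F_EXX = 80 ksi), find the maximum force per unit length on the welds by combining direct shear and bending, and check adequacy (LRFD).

L_w = 2 × 8 = 16 in; section modulus (unit throat) S = 2 × L²/6 = 21.33 in².
Direct shear f_v = P/L_w = 47.5/16 = 2.969 kip/in.
Moment M = P × e = 47.5 × 5.5 = 261.25 kip·in; bending f_b = M/S = 12.25 kip/in.
f_max = √(f_v² + f_b²) = √(2.969² + 12.25²) = 12.6 kip/in.
φr_n = 0.75 × 0.6 × 80 × (0.707 × 0.625) = 15.91 kip/in → adequate.

f_max ≈ 12.6 kip/in; adequate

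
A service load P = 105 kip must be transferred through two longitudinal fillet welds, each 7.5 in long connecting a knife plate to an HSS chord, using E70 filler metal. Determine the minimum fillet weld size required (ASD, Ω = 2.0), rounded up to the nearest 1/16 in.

E70XX → F_EXX = 70 ksi.
Total weld length L = 15 in.
Required throat t_e = P × Ω / (0.6 F_EXX × L) = 105 × 2.0 / (0.6 × 70 × 15) = 0.3333 in.
Required leg w = t_e / 0.707 = 0.4715 in → use 1/2 in.

w = 1/2 in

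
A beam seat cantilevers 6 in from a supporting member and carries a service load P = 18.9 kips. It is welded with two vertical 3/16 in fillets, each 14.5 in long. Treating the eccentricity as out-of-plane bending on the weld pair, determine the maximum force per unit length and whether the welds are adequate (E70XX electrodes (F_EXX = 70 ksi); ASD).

L_w = 2 × 14.5 = 29 in; section modulus (unit throat) S = 2 × L²/6 = 70.08 in².
Direct shear f_v = P/L_w = 18.9/29 = 0.6517 kip/in.
Moment M = P × e = 18.9 × 6 = 113.4 kip·in; bending f_b = M/S = 1.618 kip/in.
f_max = √(f_v² + f_b²) = √(0.6517² + 1.618²) = 1.744 kip/in.
r_n/Ω = (1/2.0) × 0.6 × 70 × (0.707 × 0.1875) = 2.784 kip/in → adequate.

f_max ≈ 1.74 kip/in; adequate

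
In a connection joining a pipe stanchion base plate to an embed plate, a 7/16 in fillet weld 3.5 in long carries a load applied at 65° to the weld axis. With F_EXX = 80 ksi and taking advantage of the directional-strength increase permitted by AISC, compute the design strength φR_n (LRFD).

t_e = 0.707 × 0.4375 = 0.3093 in; A_we = 0.3093 × 3.5 = 1.083 in².
Directional factor: 1.0 + 0.5 sin^1.5(65°) = 1.431.
F_nw = 0.6 × 80 × 1.431 = 68.71 ksi.
φR_n = 0.75 × 68.71 × 1.083 = 55.79 kip.

φR_n ≈ 55.8 kip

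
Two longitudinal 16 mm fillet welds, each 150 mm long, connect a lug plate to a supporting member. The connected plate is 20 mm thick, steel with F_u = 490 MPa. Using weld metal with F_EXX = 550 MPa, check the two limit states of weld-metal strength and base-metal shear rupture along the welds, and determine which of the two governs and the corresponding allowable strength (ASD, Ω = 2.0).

t_e = 0.707 × 16 = 11.31 mm; L = 300 mm.
Weld metal: R_n/Ω = (1/2.0) × 0.6 × 550 × 11.31 × 300 × 10⁻³ = 559.9 kN.
Base metal (shear rupture): R_n/Ω = (1/2.0) × 0.6 × 490 × 20 × 300 × 10⁻³ = 882 kN.
Governing: weld metal.

R_n/Ω ≈ 560 kN (weld metal governs)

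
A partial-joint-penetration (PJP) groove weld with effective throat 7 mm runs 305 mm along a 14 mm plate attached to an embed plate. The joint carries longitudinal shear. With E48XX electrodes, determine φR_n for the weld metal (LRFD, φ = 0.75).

E48XX → F_EXX = 480 MPa.
Effective throat (given) t_e = 7 mm.
A_we = 7 × 305 = 2135 mm².
F_nw = 0.6 F_EXX = 288 MPa.
φR_n = 0.75 × 288 × 2135 × 10⁻³ = 461.2 kN.

φR_n ≈ 461 kN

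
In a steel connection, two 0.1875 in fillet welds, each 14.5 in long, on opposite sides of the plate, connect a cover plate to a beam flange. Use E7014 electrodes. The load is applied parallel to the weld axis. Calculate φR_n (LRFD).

E70XX → F_EXX = 70 ksi.
Effective throat t_e = 0.707 × 0.1875 = 0.1326 in.
Total length L = 29 in; A_we = 0.1326 × 29 = 3.844 in².
F_nw = 0.6 F_EXX = 0.6 × 70 = 42 ksi.
φR_n = 0.75 × 42 × 3.844 = 121.1 kips.

φR_n ≈ 121 kips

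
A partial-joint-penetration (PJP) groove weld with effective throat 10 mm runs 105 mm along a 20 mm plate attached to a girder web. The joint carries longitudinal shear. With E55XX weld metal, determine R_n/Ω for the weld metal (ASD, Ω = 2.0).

R_n/Ω ≈ 173 kN

E55XX → F_EXX = 550 MPa.
Effective throat (given) t_e = 10 mm.
A_we = 10 × 105 = 1050 mm².
F_nw = 0.6 F_EXX = 330 MPa.
R_n/Ω = (330 × 1050) / 2.0 × 10⁻³ = 173.2 kN.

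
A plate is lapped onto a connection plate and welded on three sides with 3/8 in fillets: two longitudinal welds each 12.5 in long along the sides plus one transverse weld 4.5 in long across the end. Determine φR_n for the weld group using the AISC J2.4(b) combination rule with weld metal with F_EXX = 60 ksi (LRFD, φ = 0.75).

t_e = 0.707 × 0.375 = 0.2651 in.
R_nwl = 0.6 × 60 × 0.2651 × 25 = 238.6 kips (longitudinal, 2 welds).
R_nwt = 0.6 × 60 × 0.2651 × 4.5 = 42.95 kips (transverse, base value).
(i) R_nwl + R_nwt = 281.6 kips; (ii) 0.85 R_nwl + 1.5 R_nwt = 267.2 kips.
R_n = max = 281.6 kips [governs: (i)]; φR_n = 211.2 kips.

φR_n ≈ 211 kips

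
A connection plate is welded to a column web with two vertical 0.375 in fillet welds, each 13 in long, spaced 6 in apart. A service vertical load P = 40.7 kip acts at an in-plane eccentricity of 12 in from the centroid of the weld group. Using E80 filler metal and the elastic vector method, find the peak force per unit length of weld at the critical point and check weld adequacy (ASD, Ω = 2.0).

f_max ≈ 6.64 kip/in; NOT adequate

E80XX → F_EXX = 80 ksi.
Total weld length L_w = 26 in. Treat welds as unit-width lines.
Polar moment about centroid: J = 2[d³/12 + d(b/2)²] = 2[13³/12 + 13×3²] = 600.2 in³.
Direct shear f_v = P/L_w = 40.7 / 26 = 1.565 kip/in (vertical).
Torsion M = P·e = 40.7 × 12 = 488.4 kip·in.
Critical point at (x, y) = (3, 6.5) from centroid. f_tx = M·y/J = 5.29 kip/in; f_ty = M·x/J = 2.441 kip/in.
Resultant f_max = √[f_tx² + (f_v + f_ty)²] = √[5.29² + (1.565 + 2.441)²] = 6.636 kip/in.
Capacity per unit length: r_n/Ω = (1/2.0) × 0.6 × 80 × (0.707 × 0.375) = 6.363 kip/in.
6.636 > 6.363 → NOT adequate.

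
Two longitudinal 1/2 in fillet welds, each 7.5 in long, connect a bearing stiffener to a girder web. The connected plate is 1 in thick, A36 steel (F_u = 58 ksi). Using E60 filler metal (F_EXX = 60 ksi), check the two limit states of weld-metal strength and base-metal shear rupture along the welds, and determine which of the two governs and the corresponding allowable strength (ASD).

R_n/Ω ≈ 95.4 kips (weld metal governs)

t_e = 0.707 × 0.5 = 0.3535 in; L = 15 in.
Weld metal: R_n/Ω = (1/2.0) × 0.6 × 60 × 0.3535 × 15 = 95.44 kips.
Base metal (shear rupture): R_n/Ω = (1/2.0) × 0.6 × 58 × 1 × 15 = 261 kips.
Governing: weld metal.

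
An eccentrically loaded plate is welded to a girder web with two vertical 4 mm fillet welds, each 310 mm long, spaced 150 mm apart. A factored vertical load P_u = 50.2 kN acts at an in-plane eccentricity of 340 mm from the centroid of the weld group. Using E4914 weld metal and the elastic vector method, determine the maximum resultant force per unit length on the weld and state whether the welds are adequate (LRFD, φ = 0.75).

E49XX → F_EXX = 490 MPa.
Total weld length L_w = 620 mm. Treat welds as unit-width lines.
Polar moment about centroid: J = 2[d³/12 + d(b/2)²] = 2[310³/12 + 310×75²] = 8453000 mm³.
Direct shear f_v = P/L_w = 50.2×10³ / 620 = 80.97 N/mm (vertical).
Torsion M = P·e = 50.2×10³ × 340 = 17068000 N·mm.
Critical point at (x, y) = (75, 155) from centroid. f_tx = M·y/J = 313 N/mm; f_ty = M·x/J = 151.4 N/mm.
Resultant f_max = √[f_tx² + (f_v + f_ty)²] = √[313² + (80.97 + 151.4)²] = 389.8 N/mm.
Capacity per unit length: φr_n = 0.75 × 0.6 × 490 × (0.707 × 4) = 623.6 N/mm.
389.8 ≤ 623.6 → adequate.

f_max ≈ 390 N/mm; adequate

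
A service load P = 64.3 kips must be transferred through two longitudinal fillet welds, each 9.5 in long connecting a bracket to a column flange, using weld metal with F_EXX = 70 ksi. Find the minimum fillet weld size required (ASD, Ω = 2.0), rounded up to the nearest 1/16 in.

w = 1/4 in

Total weld length L = 19 in.
Required throat t_e = P × Ω / (0.6 F_EXX × L) = 64.3 × 2.0 / (0.6 × 70 × 19) = 0.1612 in.
Required leg w = t_e / 0.707 = 0.2279 in → use 1/4 in.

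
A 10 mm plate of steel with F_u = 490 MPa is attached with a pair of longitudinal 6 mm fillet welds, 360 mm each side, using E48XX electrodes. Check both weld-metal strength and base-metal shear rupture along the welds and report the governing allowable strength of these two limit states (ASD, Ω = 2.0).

E48XX → F_EXX = 480 MPa.
t_e = 0.707 × 6 = 4.242 mm; L = 720 mm.
Weld metal: R_n/Ω = (1/2.0) × 0.6 × 480 × 4.242 × 720 × 10⁻³ = 439.8 kN.
Base metal (shear rupture): R_n/Ω = (1/2.0) × 0.6 × 490 × 10 × 720 × 10⁻³ = 1058 kN.
Governing: weld metal.

R_n/Ω ≈ 440 kN (weld metal governs)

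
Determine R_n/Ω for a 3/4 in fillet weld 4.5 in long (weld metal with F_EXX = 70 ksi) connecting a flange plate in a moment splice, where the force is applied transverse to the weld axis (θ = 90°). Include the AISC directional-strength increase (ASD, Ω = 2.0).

R_n/Ω ≈ 75.2 kip

t_e = 0.707 × 0.75 = 0.5302 in; A_we = 0.5302 × 4.5 = 2.386 in².
Directional factor: 1.0 + 0.5 sin^1.5(90°) = 1.5.
F_nw = 0.6 × 70 × 1.5 = 63 ksi.
R_n/Ω = (63 × 2.386) / 2.0 = 75.16 kip.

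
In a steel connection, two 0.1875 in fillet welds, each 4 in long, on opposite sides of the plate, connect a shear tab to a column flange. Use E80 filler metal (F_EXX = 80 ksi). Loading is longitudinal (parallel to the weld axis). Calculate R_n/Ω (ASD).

R_n/Ω ≈ 25.5 kips

Effective throat t_e = 0.707 × 0.1875 = 0.1326 in.
Total length L = 8 in; A_we = 0.1326 × 8 = 1.06 in².
F_nw = 0.6 F_EXX = 0.6 × 80 = 48 ksi.
R_n = 48 × 1.06 = 50.9 kips; R_n/Ω = 50.9/2.0 = 25.45 kips.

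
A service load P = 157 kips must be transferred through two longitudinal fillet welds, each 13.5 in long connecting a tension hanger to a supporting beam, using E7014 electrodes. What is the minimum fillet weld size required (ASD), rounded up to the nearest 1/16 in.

E70XX → F_EXX = 70 ksi.
Total weld length L = 27 in.
Required throat t_e = P × Ω / (0.6 F_EXX × L) = 157 × 2.0 / (0.6 × 70 × 27) = 0.2769 in.
Required leg w = t_e / 0.707 = 0.3916 in → use 7/16 in.

w = 7/16 in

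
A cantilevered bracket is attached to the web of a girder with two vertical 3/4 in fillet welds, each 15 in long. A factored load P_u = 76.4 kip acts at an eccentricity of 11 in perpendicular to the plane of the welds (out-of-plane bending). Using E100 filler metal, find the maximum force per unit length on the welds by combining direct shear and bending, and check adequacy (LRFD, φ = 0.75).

f_max ≈ 11.5 kip/in; adequate

E100XX → F_EXX = 100 ksi.
L_w = 2 × 15 = 30 in; section modulus (unit throat) S = 2 × L²/6 = 75 in².
Direct shear f_v = P/L_w = 76.4/30 = 2.547 kip/in.
Moment M = P × e = 76.4 × 11 = 840.4 kip·in; bending f_b = M/S = 11.21 kip/in.
f_max = √(f_v² + f_b²) = √(2.547² + 11.21²) = 11.49 kip/in.
φr_n = 0.75 × 0.6 × 100 × (0.707 × 0.75) = 23.86 kip/in → adequate.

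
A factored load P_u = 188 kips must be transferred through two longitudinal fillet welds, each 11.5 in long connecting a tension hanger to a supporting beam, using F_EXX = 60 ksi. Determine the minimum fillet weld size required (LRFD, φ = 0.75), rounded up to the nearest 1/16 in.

w = 7/16 in

Total weld length L = 23 in.
Required throat t_e = P_u / (φ × 0.6 F_EXX × L) = 188 / (0.75 × 0.6 × 60 × 23) = 0.3027 in.
Required leg w = t_e / 0.707 = 0.4282 in → use 7/16 in.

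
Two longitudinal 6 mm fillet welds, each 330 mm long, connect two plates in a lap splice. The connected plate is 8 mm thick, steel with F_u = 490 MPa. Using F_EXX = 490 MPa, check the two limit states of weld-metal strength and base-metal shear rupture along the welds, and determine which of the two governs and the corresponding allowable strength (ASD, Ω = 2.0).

t_e = 0.707 × 6 = 4.242 mm; L = 660 mm.
Weld metal: R_n/Ω = (1/2.0) × 0.6 × 490 × 4.242 × 660 × 10⁻³ = 411.6 kN.
Base metal (shear rupture): R_n/Ω = (1/2.0) × 0.6 × 490 × 8 × 660 × 10⁻³ = 776.2 kN.
Governing: weld metal.

R_n/Ω ≈ 412 kN (weld metal governs)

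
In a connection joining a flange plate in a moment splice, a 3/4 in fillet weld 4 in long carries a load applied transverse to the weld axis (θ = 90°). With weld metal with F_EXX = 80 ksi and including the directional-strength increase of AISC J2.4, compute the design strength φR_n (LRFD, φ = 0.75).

t_e = 0.707 × 0.75 = 0.5302 in; A_we = 0.5302 × 4 = 2.121 in².
Directional factor: 1.0 + 0.5 sin^1.5(90°) = 1.5.
F_nw = 0.6 × 80 × 1.5 = 72 ksi.
φR_n = 0.75 × 72 × 2.121 = 114.5 kip.

φR_n ≈ 115 kip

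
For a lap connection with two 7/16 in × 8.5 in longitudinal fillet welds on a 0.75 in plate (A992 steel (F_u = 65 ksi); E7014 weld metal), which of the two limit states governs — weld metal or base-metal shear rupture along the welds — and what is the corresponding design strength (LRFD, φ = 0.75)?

φR_n ≈ 166 kips (weld metal governs)

E70XX → F_EXX = 70 ksi.
t_e = 0.707 × 0.4375 = 0.3093 in; L = 17 in.
Weld metal: φR_n = 0.75 × 0.6 × 70 × 0.3093 × 17 = 165.6 kips.
Base metal (shear rupture): φR_n = 0.75 × 0.6 × 65 × 0.75 × 17 = 372.9 kips.
Governing: weld metal.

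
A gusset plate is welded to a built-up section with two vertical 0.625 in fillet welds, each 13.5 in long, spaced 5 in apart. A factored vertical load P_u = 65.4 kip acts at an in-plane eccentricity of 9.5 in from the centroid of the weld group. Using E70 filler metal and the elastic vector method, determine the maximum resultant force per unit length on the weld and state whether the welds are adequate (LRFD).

E70XX → F_EXX = 70 ksi.
Total weld length L_w = 27 in. Treat welds as unit-width lines.
Polar moment about centroid: J = 2[d³/12 + d(b/2)²] = 2[13.5³/12 + 13.5×2.5²] = 578.8 in³.
Direct shear f_v = P/L_w = 65.4 / 27 = 2.422 kip/in (vertical).
Torsion M = P·e = 65.4 × 9.5 = 621.3 kip·in.
Critical point at (x, y) = (2.5, 6.75) from centroid. f_tx = M·y/J = 7.245 kip/in; f_ty = M·x/J = 2.684 kip/in.
Resultant f_max = √[f_tx² + (f_v + f_ty)²] = √[7.245² + (2.422 + 2.684)²] = 8.864 kip/in.
Capacity per unit length: φr_n = 0.75 × 0.6 × 70 × (0.707 × 0.625) = 13.92 kip/in.
8.864 ≤ 13.92 → adequate.

f_max ≈ 8.86 kip/in; adequate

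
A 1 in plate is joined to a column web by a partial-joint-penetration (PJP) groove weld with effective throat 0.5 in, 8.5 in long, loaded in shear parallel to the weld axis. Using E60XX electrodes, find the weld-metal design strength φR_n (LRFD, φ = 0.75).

φR_n ≈ 115 kip

E60XX → F_EXX = 60 ksi.
Effective throat (given) t_e = 0.5 in.
A_we = 0.5 × 8.5 = 4.25 in².
F_nw = 0.6 F_EXX = 36 ksi.
φR_n = 0.75 × 36 × 4.25 = 114.8 kip.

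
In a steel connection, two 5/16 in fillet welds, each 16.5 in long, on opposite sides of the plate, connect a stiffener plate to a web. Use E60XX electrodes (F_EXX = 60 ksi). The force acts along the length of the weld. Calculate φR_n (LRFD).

φR_n ≈ 197 kip

Effective throat t_e = 0.707 × 0.3125 = 0.2209 in.
Total length L = 33 in; A_we = 0.2209 × 33 = 7.291 in².
F_nw = 0.6 F_EXX = 0.6 × 60 = 36 ksi.
φR_n = 0.75 × 36 × 7.291 = 196.9 kip.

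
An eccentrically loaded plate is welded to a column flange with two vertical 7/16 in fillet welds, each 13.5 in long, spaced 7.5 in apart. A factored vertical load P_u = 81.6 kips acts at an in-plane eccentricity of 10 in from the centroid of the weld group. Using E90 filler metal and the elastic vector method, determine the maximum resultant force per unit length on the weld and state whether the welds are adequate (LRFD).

f_max ≈ 9.81 kip/in; adequate

E90XX → F_EXX = 90 ksi.
Total weld length L_w = 27 in. Treat welds as unit-width lines.
Polar moment about centroid: J = 2[d³/12 + d(b/2)²] = 2[13.5³/12 + 13.5×3.75²] = 789.8 in³.
Direct shear f_v = P/L_w = 81.6 / 27 = 3.022 kip/in (vertical).
Torsion M = P·e = 81.6 × 10 = 816 kip·in.
Critical point at (x, y) = (3.75, 6.75) from centroid. f_tx = M·y/J = 6.974 kip/in; f_ty = M·x/J = 3.875 kip/in.
Resultant f_max = √[f_tx² + (f_v + f_ty)²] = √[6.974² + (3.022 + 3.875)²] = 9.809 kip/in.
Capacity per unit length: φr_n = 0.75 × 0.6 × 90 × (0.707 × 0.4375) = 12.53 kip/in.
9.809 ≤ 12.53 → adequate.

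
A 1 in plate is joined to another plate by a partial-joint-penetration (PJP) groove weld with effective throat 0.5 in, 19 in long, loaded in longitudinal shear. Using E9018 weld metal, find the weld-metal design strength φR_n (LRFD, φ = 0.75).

φR_n ≈ 385 kips

E90XX → F_EXX = 90 ksi.
Effective throat (given) t_e = 0.5 in.
A_we = 0.5 × 19 = 9.5 in².
F_nw = 0.6 F_EXX = 54 ksi.
φR_n = 0.75 × 54 × 9.5 = 384.8 kips.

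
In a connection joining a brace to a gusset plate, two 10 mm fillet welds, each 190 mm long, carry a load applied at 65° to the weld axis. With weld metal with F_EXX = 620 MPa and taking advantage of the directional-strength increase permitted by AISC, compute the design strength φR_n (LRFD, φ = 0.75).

t_e = 0.707 × 10 = 7.07 mm; A_we = 7.07 × 380 = 2687 mm².
Directional factor: 1.0 + 0.5 sin^1.5(65°) = 1.431.
F_nw = 0.6 × 620 × 1.431 = 532.5 MPa.
φR_n = 0.75 × 532.5 × 2687 × 10⁻³ = 1073 kN.

φR_n ≈ 1070 kN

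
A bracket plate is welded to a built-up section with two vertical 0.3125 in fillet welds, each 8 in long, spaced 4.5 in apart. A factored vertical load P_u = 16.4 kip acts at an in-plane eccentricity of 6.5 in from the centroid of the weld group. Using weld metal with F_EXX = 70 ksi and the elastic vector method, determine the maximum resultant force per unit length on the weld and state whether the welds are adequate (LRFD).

f_max ≈ 3.56 kip/in; adequate

Total weld length L_w = 16 in. Treat welds as unit-width lines.
Polar moment about centroid: J = 2[d³/12 + d(b/2)²] = 2[8³/12 + 8×2.25²] = 166.3 in³.
Direct shear f_v = P/L_w = 16.4 / 16 = 1.025 kip/in (vertical).
Torsion M = P·e = 16.4 × 6.5 = 106.6 kip·in.
Critical point at (x, y) = (2.25, 4) from centroid. f_tx = M·y/J = 2.564 kip/in; f_ty = M·x/J = 1.442 kip/in.
Resultant f_max = √[f_tx² + (f_v + f_ty)²] = √[2.564² + (1.025 + 1.442)²] = 3.558 kip/in.
Capacity per unit length: φr_n = 0.75 × 0.6 × 70 × (0.707 × 0.3125) = 6.96 kip/in.
3.558 ≤ 6.96 → adequate.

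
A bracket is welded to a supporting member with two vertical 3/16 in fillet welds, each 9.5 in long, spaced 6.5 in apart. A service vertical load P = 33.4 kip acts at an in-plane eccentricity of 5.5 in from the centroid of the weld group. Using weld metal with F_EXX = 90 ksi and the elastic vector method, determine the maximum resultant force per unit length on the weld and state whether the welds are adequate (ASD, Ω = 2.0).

f_max ≈ 4.32 kip/in; NOT adequate

Total weld length L_w = 19 in. Treat welds as unit-width lines.
Polar moment about centroid: J = 2[d³/12 + d(b/2)²] = 2[9.5³/12 + 9.5×3.25²] = 343.6 in³.
Direct shear f_v = P/L_w = 33.4 / 19 = 1.758 kip/in (vertical).
Torsion M = P·e = 33.4 × 5.5 = 183.7 kip·in.
Critical point at (x, y) = (3.25, 4.75) from centroid. f_tx = M·y/J = 2.54 kip/in; f_ty = M·x/J = 1.738 kip/in.
Resultant f_max = √[f_tx² + (f_v + f_ty)²] = √[2.54² + (1.758 + 1.738)²] = 4.321 kip/in.
Capacity per unit length: r_n/Ω = (1/2.0) × 0.6 × 90 × (0.707 × 0.1875) = 3.579 kip/in.
4.321 > 3.579 → NOT adequate.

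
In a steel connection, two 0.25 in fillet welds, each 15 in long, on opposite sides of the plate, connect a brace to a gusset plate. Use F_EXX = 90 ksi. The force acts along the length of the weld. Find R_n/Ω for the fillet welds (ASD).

R_n/Ω ≈ 143 kip

Effective throat t_e = 0.707 × 0.25 = 0.1767 in.
Total length L = 30 in; A_we = 0.1767 × 30 = 5.302 in².
F_nw = 0.6 F_EXX = 0.6 × 90 = 54 ksi.
R_n = 54 × 5.302 = 286.3 kip; R_n/Ω = 286.3/2.0 = 143.2 kip.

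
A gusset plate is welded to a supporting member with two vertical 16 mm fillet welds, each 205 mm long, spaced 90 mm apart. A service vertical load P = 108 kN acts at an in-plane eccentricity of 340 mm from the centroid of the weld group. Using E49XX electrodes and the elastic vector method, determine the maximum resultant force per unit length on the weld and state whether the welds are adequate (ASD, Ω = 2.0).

E49XX → F_EXX = 490 MPa.
Total weld length L_w = 410 mm. Treat welds as unit-width lines.
Polar moment about centroid: J = 2[d³/12 + d(b/2)²] = 2[205³/12 + 205×45²] = 2266000 mm³.
Direct shear f_v = P/L_w = 108×10³ / 410 = 263.4 N/mm (vertical).
Torsion M = P·e = 108×10³ × 340 = 36720000 N·mm.
Critical point at (x, y) = (45, 102.5) from centroid. f_tx = M·y/J = 1661 N/mm; f_ty = M·x/J = 729.2 N/mm.
Resultant f_max = √[f_tx² + (f_v + f_ty)²] = √[1661² + (263.4 + 729.2)²] = 1935 N/mm.
Capacity per unit length: r_n/Ω = (1/2.0) × 0.6 × 490 × (0.707 × 16) = 1663 N/mm.
1935 > 1663 → NOT adequate.

f_max ≈ 1930 N/mm; NOT adequate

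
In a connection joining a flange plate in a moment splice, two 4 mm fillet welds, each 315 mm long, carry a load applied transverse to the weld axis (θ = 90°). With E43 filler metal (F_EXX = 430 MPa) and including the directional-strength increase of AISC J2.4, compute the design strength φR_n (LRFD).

φR_n ≈ 517 kN

t_e = 0.707 × 4 = 2.828 mm; A_we = 2.828 × 630 = 1782 mm².
Directional factor: 1.0 + 0.5 sin^1.5(90°) = 1.5.
F_nw = 0.6 × 430 × 1.5 = 387 MPa.
φR_n = 0.75 × 387 × 1782 × 10⁻³ = 517.1 kN.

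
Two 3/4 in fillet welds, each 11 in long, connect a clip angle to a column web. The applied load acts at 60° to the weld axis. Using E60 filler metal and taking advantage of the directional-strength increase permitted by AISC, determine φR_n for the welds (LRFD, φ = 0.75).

E60XX → F_EXX = 60 ksi.
t_e = 0.707 × 0.75 = 0.5302 in; A_we = 0.5302 × 22 = 11.67 in².
Directional factor: 1.0 + 0.5 sin^1.5(60°) = 1.403.
F_nw = 0.6 × 60 × 1.403 = 50.51 ksi.
φR_n = 0.75 × 50.51 × 11.67 = 441.9 kips.

φR_n ≈ 442 kips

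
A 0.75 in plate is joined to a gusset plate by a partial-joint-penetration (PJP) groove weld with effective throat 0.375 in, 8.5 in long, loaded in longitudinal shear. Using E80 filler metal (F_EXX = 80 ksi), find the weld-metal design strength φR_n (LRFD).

φR_n ≈ 115 kips

Effective throat (given) t_e = 0.375 in.
A_we = 0.375 × 8.5 = 3.188 in².
F_nw = 0.6 F_EXX = 48 ksi.
φR_n = 0.75 × 48 × 3.188 = 114.8 kips.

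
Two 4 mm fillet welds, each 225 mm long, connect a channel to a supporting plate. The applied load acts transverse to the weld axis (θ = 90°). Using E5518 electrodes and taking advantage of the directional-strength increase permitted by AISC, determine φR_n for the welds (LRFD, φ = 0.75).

E55XX → F_EXX = 550 MPa.
t_e = 0.707 × 4 = 2.828 mm; A_we = 2.828 × 450 = 1273 mm².
Directional factor: 1.0 + 0.5 sin^1.5(90°) = 1.5.
F_nw = 0.6 × 550 × 1.5 = 495 MPa.
φR_n = 0.75 × 495 × 1273 × 10⁻³ = 472.5 kN.

φR_n ≈ 472 kN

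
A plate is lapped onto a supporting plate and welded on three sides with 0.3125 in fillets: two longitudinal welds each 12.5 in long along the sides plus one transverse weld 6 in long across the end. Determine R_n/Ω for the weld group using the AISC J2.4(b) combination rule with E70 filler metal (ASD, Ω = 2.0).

R_n/Ω ≈ 144 kips

E70XX → F_EXX = 70 ksi.
t_e = 0.707 × 0.3125 = 0.2209 in.
R_nwl = 0.6 × 70 × 0.2209 × 25 = 232 kips (longitudinal, 2 welds).
R_nwt = 0.6 × 70 × 0.2209 × 6 = 55.68 kips (transverse, base value).
(i) R_nwl + R_nwt = 287.7 kips; (ii) 0.85 R_nwl + 1.5 R_nwt = 280.7 kips.
R_n = max = 287.7 kips [governs: (i)]; R_n/Ω = 143.8 kips.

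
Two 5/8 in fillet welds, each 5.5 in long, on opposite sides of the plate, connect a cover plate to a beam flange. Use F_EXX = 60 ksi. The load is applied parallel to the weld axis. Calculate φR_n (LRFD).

Effective throat t_e = 0.707 × 0.625 = 0.4419 in.
Total length L = 11 in; A_we = 0.4419 × 11 = 4.861 in².
F_nw = 0.6 F_EXX = 0.6 × 60 = 36 ksi.
φR_n = 0.75 × 36 × 4.861 = 131.2 kips.

φR_n ≈ 131 kips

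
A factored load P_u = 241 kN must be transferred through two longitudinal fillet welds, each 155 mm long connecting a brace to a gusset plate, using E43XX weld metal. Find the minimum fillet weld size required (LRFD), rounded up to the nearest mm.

E43XX → F_EXX = 430 MPa.
Total weld length L = 310 mm.
Required throat t_e = P_u / (φ × 0.6 F_EXX × L) = 241 / (0.75 × 0.6 × 430 × 310 × 10⁻³) = 4.018 mm.
Required leg w = t_e / 0.707 = 5.683 mm → use 6 mm.

w = 6 mm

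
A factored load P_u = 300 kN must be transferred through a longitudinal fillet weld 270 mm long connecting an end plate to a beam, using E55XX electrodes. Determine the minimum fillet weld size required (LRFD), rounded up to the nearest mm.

w = 7 mm

E55XX → F_EXX = 550 MPa.
Total weld length L = 270 mm.
Required throat t_e = P_u / (φ × 0.6 F_EXX × L) = 300 / (0.75 × 0.6 × 550 × 270 × 10⁻³) = 4.489 mm.
Required leg w = t_e / 0.707 = 6.35 mm → use 7 mm.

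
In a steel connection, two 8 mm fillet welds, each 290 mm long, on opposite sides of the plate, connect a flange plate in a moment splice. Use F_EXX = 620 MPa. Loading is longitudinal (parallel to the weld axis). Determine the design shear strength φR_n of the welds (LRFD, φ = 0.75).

φR_n ≈ 915 kN

Effective throat t_e = 0.707 × 8 = 5.656 mm.
Total length L = 580 mm; A_we = 5.656 × 580 = 3280 mm².
F_nw = 0.6 F_EXX = 0.6 × 620 = 372 MPa.
φR_n = 0.75 × 372 × 3280 × 10⁻³ = 915.3 kN.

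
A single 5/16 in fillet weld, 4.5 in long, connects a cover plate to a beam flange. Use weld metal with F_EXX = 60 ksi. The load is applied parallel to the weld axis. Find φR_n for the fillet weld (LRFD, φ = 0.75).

φR_n ≈ 26.8 kips

Effective throat t_e = 0.707 × 0.3125 = 0.2209 in.
Total length L = 4.5 in; A_we = 0.2209 × 4.5 = 0.9942 in².
F_nw = 0.6 F_EXX = 0.6 × 60 = 36 ksi.
φR_n = 0.75 × 36 × 0.9942 = 26.84 kips.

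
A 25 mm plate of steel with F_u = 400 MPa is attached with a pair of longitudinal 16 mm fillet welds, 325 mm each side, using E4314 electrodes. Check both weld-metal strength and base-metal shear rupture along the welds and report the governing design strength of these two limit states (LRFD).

φR_n ≈ 1420 kN (weld metal governs)

E43XX → F_EXX = 430 MPa.
t_e = 0.707 × 16 = 11.31 mm; L = 650 mm.
Weld metal: φR_n = 0.75 × 0.6 × 430 × 11.31 × 650 × 10⁻³ = 1423 kN.
Base metal (shear rupture): φR_n = 0.75 × 0.6 × 400 × 25 × 650 × 10⁻³ = 2925 kN.
Governing: weld metal.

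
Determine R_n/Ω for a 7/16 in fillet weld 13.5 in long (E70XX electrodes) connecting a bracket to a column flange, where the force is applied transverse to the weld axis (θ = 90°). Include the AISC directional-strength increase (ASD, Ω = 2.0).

R_n/Ω ≈ 132 kips

E70XX → F_EXX = 70 ksi.
t_e = 0.707 × 0.4375 = 0.3093 in; A_we = 0.3093 × 13.5 = 4.176 in².
Directional factor: 1.0 + 0.5 sin^1.5(90°) = 1.5.
F_nw = 0.6 × 70 × 1.5 = 63 ksi.
R_n/Ω = (63 × 4.176) / 2.0 = 131.5 kips.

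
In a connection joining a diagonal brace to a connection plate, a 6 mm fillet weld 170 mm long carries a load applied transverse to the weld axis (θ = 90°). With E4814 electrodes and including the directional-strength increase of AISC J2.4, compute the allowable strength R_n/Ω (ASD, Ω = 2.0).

E48XX → F_EXX = 480 MPa.
t_e = 0.707 × 6 = 4.242 mm; A_we = 4.242 × 170 = 721.1 mm².
Directional factor: 1.0 + 0.5 sin^1.5(90°) = 1.5.
F_nw = 0.6 × 480 × 1.5 = 432 MPa.
R_n/Ω = (432 × 721.1) / 2.0 × 10⁻³ = 155.8 kN.

R_n/Ω ≈ 156 kN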